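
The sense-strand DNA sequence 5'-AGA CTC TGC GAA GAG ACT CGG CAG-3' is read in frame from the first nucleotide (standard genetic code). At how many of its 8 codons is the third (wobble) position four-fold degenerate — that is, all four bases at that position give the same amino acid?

3

Codon 1 AGA (Arg): third position 2-fold.
Codon 2 CTC (Leu): third position 4-fold.
Codon 3 TGC (Cys): third position 2-fold.
Codon 4 GAA (Glu): third position 2-fold.
Codon 5 GAG (Glu): third position 2-fold.
Codon 6 ACT (Thr): third position 4-fold.
Codon 7 CGG (Arg): third position 4-fold.
Codon 8 CAG (Gln): third position 2-fold.
Four-fold degenerate third positions: 3.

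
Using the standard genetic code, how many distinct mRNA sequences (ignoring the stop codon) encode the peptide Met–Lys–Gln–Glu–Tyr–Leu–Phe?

Met: 1 codon.
Lys: 2 codons.
Gln: 2 codons.
Glu: 2 codons.
Tyr: 2 codons.
Leu: 6 codons.
Phe: 2 codons.
1 × 2 × 2 × 2 × 2 × 6 × 2 = 192.

192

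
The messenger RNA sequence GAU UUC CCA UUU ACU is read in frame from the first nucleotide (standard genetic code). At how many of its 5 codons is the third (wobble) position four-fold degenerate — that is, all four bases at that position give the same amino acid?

Codon 1 GAU (Asp): third position 2-fold.
Codon 2 UUC (Phe): third position 2-fold.
Codon 3 CCA (Pro): third position 4-fold.
Codon 4 UUU (Phe): third position 2-fold.
Codon 5 ACU (Thr): third position 4-fold.
Four-fold degenerate third positions: 2.

2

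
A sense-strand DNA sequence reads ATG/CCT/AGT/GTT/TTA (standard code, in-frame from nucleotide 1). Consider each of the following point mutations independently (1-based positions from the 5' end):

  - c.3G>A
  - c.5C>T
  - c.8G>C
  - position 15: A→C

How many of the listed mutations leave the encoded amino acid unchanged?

0

Codon 1: ATG (Met) → ATA (Ile) — missense.
Codon 2: CCT (Pro) → CTT (Leu) — missense.
Codon 3: AGT (Ser) → ACT (Thr) — missense.
Codon 5: TTA (Leu) → TTC (Phe) — missense.
Synonymous: 0 of 4.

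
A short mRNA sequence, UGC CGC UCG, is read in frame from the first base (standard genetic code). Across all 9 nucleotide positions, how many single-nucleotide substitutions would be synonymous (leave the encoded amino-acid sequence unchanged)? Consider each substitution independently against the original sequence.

Codon 1 (UGC, Cys): 1 synonymous substitution.
Codon 2 (CGC, Arg): 3 synonymous substitutions.
Codon 3 (UCG, Ser): 3 synonymous substitutions.
Total: 1 + 3 + 3 = 7.

7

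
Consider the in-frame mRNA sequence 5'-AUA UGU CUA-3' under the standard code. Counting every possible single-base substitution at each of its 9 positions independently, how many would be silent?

7

Codon 1 (AUA, Ile): 2 synonymous substitutions.
Codon 2 (UGU, Cys): 1 synonymous substitution.
Codon 3 (CUA, Leu): 4 synonymous substitutions.
Total: 2 + 1 + 4 = 7.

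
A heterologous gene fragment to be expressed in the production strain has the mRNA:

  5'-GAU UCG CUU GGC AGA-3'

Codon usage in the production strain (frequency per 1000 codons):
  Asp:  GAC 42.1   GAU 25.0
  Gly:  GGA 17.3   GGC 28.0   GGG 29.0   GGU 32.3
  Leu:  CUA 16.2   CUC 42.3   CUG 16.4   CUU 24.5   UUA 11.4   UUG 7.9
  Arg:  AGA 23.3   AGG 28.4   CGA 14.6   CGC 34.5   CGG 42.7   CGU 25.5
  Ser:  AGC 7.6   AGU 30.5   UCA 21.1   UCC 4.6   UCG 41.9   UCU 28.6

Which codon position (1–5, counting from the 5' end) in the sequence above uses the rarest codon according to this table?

Codon 1 GAU (Asp): 25.0 per 1000.
Codon 2 UCG (Ser): 41.9 per 1000.
Codon 3 CUU (Leu): 24.5 per 1000.
Codon 4 GGC (Gly): 28.0 per 1000.
Codon 5 AGA (Arg): 23.3 per 1000.
Lowest frequency is 23.3 at codon 5.

5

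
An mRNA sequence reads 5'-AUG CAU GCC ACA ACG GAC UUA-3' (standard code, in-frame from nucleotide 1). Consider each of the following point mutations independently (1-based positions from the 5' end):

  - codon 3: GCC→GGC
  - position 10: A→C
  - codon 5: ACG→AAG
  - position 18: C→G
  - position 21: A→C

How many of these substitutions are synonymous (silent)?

Codon 3: GCC (Ala) → GGC (Gly) — missense.
Codon 4: ACA (Thr) → CCA (Pro) — missense.
Codon 5: ACG (Thr) → AAG (Lys) — missense.
Codon 6: GAC (Asp) → GAG (Glu) — missense.
Codon 7: UUA (Leu) → UUC (Phe) — missense.
Synonymous: 0 of 5.

0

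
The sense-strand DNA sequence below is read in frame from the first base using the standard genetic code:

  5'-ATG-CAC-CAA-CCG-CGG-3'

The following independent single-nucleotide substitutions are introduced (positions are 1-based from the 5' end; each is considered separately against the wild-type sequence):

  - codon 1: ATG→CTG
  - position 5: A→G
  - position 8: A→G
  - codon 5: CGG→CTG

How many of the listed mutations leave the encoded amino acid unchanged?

0

Codon 1: ATG (Met) → CTG (Leu) — missense.
Codon 2: CAC (His) → CGC (Arg) — missense.
Codon 3: CAA (Gln) → CGA (Arg) — missense.
Codon 5: CGG (Arg) → CTG (Leu) — missense.
Synonymous: 0 of 4.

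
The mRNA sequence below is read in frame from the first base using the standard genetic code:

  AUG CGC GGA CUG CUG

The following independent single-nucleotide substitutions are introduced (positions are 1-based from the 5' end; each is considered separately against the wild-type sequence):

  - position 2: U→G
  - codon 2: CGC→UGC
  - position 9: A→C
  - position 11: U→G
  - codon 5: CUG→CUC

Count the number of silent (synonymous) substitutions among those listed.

2

Codon 1: AUG (Met) → AGG (Arg) — missense.
Codon 2: CGC (Arg) → UGC (Cys) — missense.
Codon 3: GGA (Gly) → GGC (Gly) — synonymous.
Codon 4: CUG (Leu) → CGG (Arg) — missense.
Codon 5: CUG (Leu) → CUC (Leu) — synonymous.
Synonymous: 2 of 5.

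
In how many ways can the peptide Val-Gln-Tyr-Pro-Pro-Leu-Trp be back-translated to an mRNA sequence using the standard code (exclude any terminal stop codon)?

1536

Val: 4 codons.
Gln: 2 codons.
Tyr: 2 codons.
Pro: 4 codons.
Pro: 4 codons.
Leu: 6 codons.
Trp: 1 codon.
4 × 2 × 2 × 4 × 4 × 6 × 1 = 1536.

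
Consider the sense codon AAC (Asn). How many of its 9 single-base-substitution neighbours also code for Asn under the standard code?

Position 1: none → 0 synonymous.
Position 2: none → 0 synonymous.
Position 3: AAU → 1 synonymous.
Total: 0 + 0 + 1 = 1.

1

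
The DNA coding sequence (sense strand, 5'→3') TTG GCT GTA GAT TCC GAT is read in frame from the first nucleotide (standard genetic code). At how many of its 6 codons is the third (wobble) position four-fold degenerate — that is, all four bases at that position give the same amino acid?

3

Codon 1 TTG (Leu): third position 2-fold.
Codon 2 GCT (Ala): third position 4-fold.
Codon 3 GTA (Val): third position 4-fold.
Codon 4 GAT (Asp): third position 2-fold.
Codon 5 TCC (Ser): third position 4-fold.
Codon 6 GAT (Asp): third position 2-fold.
Four-fold degenerate third positions: 3.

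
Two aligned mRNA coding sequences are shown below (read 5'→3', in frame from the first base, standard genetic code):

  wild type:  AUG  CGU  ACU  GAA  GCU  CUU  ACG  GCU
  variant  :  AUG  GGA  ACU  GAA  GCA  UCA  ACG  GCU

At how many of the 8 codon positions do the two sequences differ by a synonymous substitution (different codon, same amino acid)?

1

Codon 1: AUG Met / AUG Met — identical.
Codon 2: CGU Arg / GGA Gly — nonsynonymous.
Codon 3: ACU Thr / ACU Thr — identical.
Codon 4: GAA Glu / GAA Glu — identical.
Codon 5: GCU Ala / GCA Ala — synonymous.
Codon 6: CUU Leu / UCA Ser — nonsynonymous.
Codon 7: ACG Thr / ACG Thr — identical.
Codon 8: GCU Ala / GCU Ala — identical.
Synonymous differences: 1.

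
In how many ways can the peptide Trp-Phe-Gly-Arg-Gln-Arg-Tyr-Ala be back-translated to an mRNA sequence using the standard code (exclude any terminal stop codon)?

Trp: 1 codon.
Phe: 2 codons.
Gly: 4 codons.
Arg: 6 codons.
Gln: 2 codons.
Arg: 6 codons.
Tyr: 2 codons.
Ala: 4 codons.
1 × 2 × 4 × 6 × 2 × 6 × 2 × 4 = 4608.

4608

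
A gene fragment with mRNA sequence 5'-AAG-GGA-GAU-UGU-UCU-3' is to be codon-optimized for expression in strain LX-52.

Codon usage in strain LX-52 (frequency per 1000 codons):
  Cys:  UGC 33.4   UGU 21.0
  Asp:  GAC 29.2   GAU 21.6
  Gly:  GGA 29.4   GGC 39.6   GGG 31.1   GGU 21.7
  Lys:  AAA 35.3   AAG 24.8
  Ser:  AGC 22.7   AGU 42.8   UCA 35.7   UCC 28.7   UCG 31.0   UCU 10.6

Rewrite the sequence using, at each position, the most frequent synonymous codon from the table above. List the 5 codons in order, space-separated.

AAA GGC GAC UGC AGU

Codon 1 (Lys): best is AAA at 35.3.
Codon 2 (Gly): best is GGC at 39.6.
Codon 3 (Asp): best is GAC at 29.2.
Codon 4 (Cys): best is UGC at 33.4.
Codon 5 (Ser): best is AGU at 42.8.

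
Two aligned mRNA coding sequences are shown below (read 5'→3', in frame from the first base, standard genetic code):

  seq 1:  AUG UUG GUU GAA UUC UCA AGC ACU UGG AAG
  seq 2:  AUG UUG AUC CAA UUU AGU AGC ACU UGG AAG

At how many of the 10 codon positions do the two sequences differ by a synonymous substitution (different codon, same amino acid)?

2

Codon 1: AUG Met / AUG Met — identical.
Codon 2: UUG Leu / UUG Leu — identical.
Codon 3: GUU Val / AUC Ile — nonsynonymous.
Codon 4: GAA Glu / CAA Gln — nonsynonymous.
Codon 5: UUC Phe / UUU Phe — synonymous.
Codon 6: UCA Ser / AGU Ser — synonymous.
Codon 7: AGC Ser / AGC Ser — identical.
Codon 8: ACU Thr / ACU Thr — identical.
Codon 9: UGG Trp / UGG Trp — identical.
Codon 10: AAG Lys / AAG Lys — identical.
Synonymous differences: 2.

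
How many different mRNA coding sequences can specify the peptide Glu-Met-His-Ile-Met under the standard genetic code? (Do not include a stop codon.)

12

Glu: 2 codons.
Met: 1 codon.
His: 2 codons.
Ile: 3 codons.
Met: 1 codon.
2 × 1 × 2 × 3 × 1 = 12.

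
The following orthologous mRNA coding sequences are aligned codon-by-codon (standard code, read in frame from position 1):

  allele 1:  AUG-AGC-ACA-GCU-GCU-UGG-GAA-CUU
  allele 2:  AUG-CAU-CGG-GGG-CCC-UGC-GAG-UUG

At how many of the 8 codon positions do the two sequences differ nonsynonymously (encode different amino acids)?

Codon 1: AUG Met / AUG Met — identical.
Codon 2: AGC Ser / CAU His — nonsynonymous.
Codon 3: ACA Thr / CGG Arg — nonsynonymous.
Codon 4: GCU Ala / GGG Gly — nonsynonymous.
Codon 5: GCU Ala / CCC Pro — nonsynonymous.
Codon 6: UGG Trp / UGC Cys — nonsynonymous.
Codon 7: GAA Glu / GAG Glu — synonymous.
Codon 8: CUU Leu / UUG Leu — synonymous.
Nonsynonymous differences: 5.

5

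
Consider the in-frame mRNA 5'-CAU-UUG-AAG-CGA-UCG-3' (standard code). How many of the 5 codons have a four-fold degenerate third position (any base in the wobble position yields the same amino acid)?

2

Codon 1 CAU (His): third position 2-fold.
Codon 2 UUG (Leu): third position 2-fold.
Codon 3 AAG (Lys): third position 2-fold.
Codon 4 CGA (Arg): third position 4-fold.
Codon 5 UCG (Ser): third position 4-fold.
Four-fold degenerate third positions: 2.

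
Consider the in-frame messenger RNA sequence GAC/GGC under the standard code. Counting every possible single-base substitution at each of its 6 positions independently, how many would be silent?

4

Codon 1 (GAC, Asp): 1 synonymous substitution.
Codon 2 (GGC, Gly): 3 synonymous substitutions.
Total: 1 + 3 = 4.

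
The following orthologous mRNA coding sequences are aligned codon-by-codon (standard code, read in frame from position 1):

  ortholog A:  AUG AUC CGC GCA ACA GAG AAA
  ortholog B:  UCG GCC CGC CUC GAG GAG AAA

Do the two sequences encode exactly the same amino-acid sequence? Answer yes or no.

no

Codon 1: AUG Met / UCG Ser — nonsynonymous.
Codon 2: AUC Ile / GCC Ala — nonsynonymous.
Codon 3: CGC Arg / CGC Arg — identical.
Codon 4: GCA Ala / CUC Leu — nonsynonymous.
Codon 5: ACA Thr / GAG Glu — nonsynonymous.
Codon 6: GAG Glu / GAG Glu — identical.
Codon 7: AAA Lys / AAA Lys — identical.
Nonsynonymous differences: 4 → different protein.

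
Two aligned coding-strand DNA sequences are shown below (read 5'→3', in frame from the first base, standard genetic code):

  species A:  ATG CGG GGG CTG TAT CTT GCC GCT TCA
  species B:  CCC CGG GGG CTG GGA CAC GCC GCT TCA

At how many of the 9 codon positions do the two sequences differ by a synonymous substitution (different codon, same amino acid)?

Codon 1: ATG Met / CCC Pro — nonsynonymous.
Codon 2: CGG Arg / CGG Arg — identical.
Codon 3: GGG Gly / GGG Gly — identical.
Codon 4: CTG Leu / CTG Leu — identical.
Codon 5: TAT Tyr / GGA Gly — nonsynonymous.
Codon 6: CTT Leu / CAC His — nonsynonymous.
Codon 7: GCC Ala / GCC Ala — identical.
Codon 8: GCT Ala / GCT Ala — identical.
Codon 9: TCA Ser / TCA Ser — identical.
Synonymous differences: 0.

0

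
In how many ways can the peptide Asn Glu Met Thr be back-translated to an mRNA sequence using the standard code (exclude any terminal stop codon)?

Asn: 2 codons.
Glu: 2 codons.
Met: 1 codon.
Thr: 4 codons.
2 × 2 × 1 × 4 = 16.

16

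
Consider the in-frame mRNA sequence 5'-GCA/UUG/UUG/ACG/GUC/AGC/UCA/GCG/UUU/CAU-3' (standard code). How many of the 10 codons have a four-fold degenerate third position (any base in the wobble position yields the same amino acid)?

5

Codon 1 GCA (Ala): third position 4-fold.
Codon 2 UUG (Leu): third position 2-fold.
Codon 3 UUG (Leu): third position 2-fold.
Codon 4 ACG (Thr): third position 4-fold.
Codon 5 GUC (Val): third position 4-fold.
Codon 6 AGC (Ser): third position 2-fold.
Codon 7 UCA (Ser): third position 4-fold.
Codon 8 GCG (Ala): third position 4-fold.
Codon 9 UUU (Phe): third position 2-fold.
Codon 10 CAU (His): third position 2-fold.
Four-fold degenerate third positions: 5.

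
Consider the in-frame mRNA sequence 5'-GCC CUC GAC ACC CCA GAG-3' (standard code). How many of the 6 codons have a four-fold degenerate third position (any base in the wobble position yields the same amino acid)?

Codon 1 GCC (Ala): third position 4-fold.
Codon 2 CUC (Leu): third position 4-fold.
Codon 3 GAC (Asp): third position 2-fold.
Codon 4 ACC (Thr): third position 4-fold.
Codon 5 CCA (Pro): third position 4-fold.
Codon 6 GAG (Glu): third position 2-fold.
Four-fold degenerate third positions: 4.

4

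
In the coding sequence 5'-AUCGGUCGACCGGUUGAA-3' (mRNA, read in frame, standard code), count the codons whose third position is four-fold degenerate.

Codon 1 AUC (Ile): third position 3-fold.
Codon 2 GGU (Gly): third position 4-fold.
Codon 3 CGA (Arg): third position 4-fold.
Codon 4 CCG (Pro): third position 4-fold.
Codon 5 GUU (Val): third position 4-fold.
Codon 6 GAA (Glu): third position 2-fold.
Four-fold degenerate third positions: 4.

4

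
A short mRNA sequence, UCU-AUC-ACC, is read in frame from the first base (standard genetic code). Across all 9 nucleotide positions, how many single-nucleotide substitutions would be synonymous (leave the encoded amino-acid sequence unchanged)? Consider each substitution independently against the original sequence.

8

Codon 1 (UCU, Ser): 3 synonymous substitutions.
Codon 2 (AUC, Ile): 2 synonymous substitutions.
Codon 3 (ACC, Thr): 3 synonymous substitutions.
Total: 3 + 2 + 3 = 8.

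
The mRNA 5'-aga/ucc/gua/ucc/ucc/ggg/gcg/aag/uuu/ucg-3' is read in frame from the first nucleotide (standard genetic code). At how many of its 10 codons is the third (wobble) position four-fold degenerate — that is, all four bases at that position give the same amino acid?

Codon 1 AGA (Arg): third position 2-fold.
Codon 2 UCC (Ser): third position 4-fold.
Codon 3 GUA (Val): third position 4-fold.
Codon 4 UCC (Ser): third position 4-fold.
Codon 5 UCC (Ser): third position 4-fold.
Codon 6 GGG (Gly): third position 4-fold.
Codon 7 GCG (Ala): third position 4-fold.
Codon 8 AAG (Lys): third position 2-fold.
Codon 9 UUU (Phe): third position 2-fold.
Codon 10 UCG (Ser): third position 4-fold.
Four-fold degenerate third positions: 7.

7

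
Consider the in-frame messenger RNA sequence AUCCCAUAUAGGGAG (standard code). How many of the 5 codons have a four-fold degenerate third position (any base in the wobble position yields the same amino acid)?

1

Codon 1 AUC (Ile): third position 3-fold.
Codon 2 CCA (Pro): third position 4-fold.
Codon 3 UAU (Tyr): third position 2-fold.
Codon 4 AGG (Arg): third position 2-fold.
Codon 5 GAG (Glu): third position 2-fold.
Four-fold degenerate third positions: 1.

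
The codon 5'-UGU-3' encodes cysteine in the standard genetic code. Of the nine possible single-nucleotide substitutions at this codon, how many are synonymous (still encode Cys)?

Position 1: none → 0 synonymous.
Position 2: none → 0 synonymous.
Position 3: UGC → 1 synonymous.
Total: 0 + 0 + 1 = 1.

1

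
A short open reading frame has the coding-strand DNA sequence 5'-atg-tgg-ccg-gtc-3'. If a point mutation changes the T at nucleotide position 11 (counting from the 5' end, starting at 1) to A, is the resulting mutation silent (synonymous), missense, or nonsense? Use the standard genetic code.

Position 11 falls in codon 4: GTC → Val.
After the substitution the codon is GAC → Asp.
Val ≠ Asp, so this is a missense mutation.

missense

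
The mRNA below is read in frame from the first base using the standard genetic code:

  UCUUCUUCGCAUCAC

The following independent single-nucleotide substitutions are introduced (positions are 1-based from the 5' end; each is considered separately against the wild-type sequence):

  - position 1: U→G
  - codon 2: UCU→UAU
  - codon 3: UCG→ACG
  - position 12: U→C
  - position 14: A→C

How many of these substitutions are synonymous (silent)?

Codon 1: UCU (Ser) → GCU (Ala) — missense.
Codon 2: UCU (Ser) → UAU (Tyr) — missense.
Codon 3: UCG (Ser) → ACG (Thr) — missense.
Codon 4: CAU (His) → CAC (His) — synonymous.
Codon 5: CAC (His) → CCC (Pro) — missense.
Synonymous: 1 of 5.

1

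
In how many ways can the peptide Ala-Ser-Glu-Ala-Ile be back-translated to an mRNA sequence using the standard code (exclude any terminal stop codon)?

Ala: 4 codons.
Ser: 6 codons.
Glu: 2 codons.
Ala: 4 codons.
Ile: 3 codons.
4 × 6 × 2 × 4 × 3 = 576.

576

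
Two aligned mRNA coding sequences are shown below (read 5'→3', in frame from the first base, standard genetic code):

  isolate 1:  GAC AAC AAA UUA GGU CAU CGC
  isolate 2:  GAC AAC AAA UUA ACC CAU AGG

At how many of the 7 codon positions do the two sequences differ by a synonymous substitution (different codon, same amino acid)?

1

Codon 1: GAC Asp / GAC Asp — identical.
Codon 2: AAC Asn / AAC Asn — identical.
Codon 3: AAA Lys / AAA Lys — identical.
Codon 4: UUA Leu / UUA Leu — identical.
Codon 5: GGU Gly / ACC Thr — nonsynonymous.
Codon 6: CAU His / CAU His — identical.
Codon 7: CGC Arg / AGG Arg — synonymous.
Synonymous differences: 1.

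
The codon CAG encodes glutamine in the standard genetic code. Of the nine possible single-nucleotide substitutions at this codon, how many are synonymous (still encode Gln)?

Position 1: none → 0 synonymous.
Position 2: none → 0 synonymous.
Position 3: CAA → 1 synonymous.
Total: 0 + 0 + 1 = 1.

1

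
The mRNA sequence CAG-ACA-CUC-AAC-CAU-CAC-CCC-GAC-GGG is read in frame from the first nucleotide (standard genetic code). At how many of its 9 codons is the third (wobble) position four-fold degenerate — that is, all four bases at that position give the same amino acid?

4

Codon 1 CAG (Gln): third position 2-fold.
Codon 2 ACA (Thr): third position 4-fold.
Codon 3 CUC (Leu): third position 4-fold.
Codon 4 AAC (Asn): third position 2-fold.
Codon 5 CAU (His): third position 2-fold.
Codon 6 CAC (His): third position 2-fold.
Codon 7 CCC (Pro): third position 4-fold.
Codon 8 GAC (Asp): third position 2-fold.
Codon 9 GGG (Gly): third position 4-fold.
Four-fold degenerate third positions: 4.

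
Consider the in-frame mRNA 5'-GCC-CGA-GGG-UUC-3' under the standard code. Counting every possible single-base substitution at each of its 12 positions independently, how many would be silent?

11

Codon 1 (GCC, Ala): 3 synonymous substitutions.
Codon 2 (CGA, Arg): 4 synonymous substitutions.
Codon 3 (GGG, Gly): 3 synonymous substitutions.
Codon 4 (UUC, Phe): 1 synonymous substitution.
Total: 3 + 4 + 3 + 1 = 11.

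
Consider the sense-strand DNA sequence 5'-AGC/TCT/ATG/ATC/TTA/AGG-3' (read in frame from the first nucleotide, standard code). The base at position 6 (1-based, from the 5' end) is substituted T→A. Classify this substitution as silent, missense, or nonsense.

Position 6 falls in codon 2: TCT → Ser.
After the substitution the codon is TCA → Ser.
Both encode Ser, so the change is synonymous.

silent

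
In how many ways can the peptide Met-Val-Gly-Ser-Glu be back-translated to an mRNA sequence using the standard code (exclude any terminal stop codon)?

Met: 1 codon.
Val: 4 codons.
Gly: 4 codons.
Ser: 6 codons.
Glu: 2 codons.
1 × 4 × 4 × 6 × 2 = 192.

192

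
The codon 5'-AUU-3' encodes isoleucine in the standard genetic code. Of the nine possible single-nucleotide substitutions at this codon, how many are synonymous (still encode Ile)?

Position 1: none → 0 synonymous.
Position 2: none → 0 synonymous.
Position 3: AUC, AUA → 2 synonymous.
Total: 0 + 0 + 2 = 2.

2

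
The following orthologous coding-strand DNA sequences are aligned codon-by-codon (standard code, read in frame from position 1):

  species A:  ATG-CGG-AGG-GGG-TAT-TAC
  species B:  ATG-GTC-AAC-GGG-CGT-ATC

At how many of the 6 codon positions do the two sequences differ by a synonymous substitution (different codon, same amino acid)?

0

Codon 1: ATG Met / ATG Met — identical.
Codon 2: CGG Arg / GTC Val — nonsynonymous.
Codon 3: AGG Arg / AAC Asn — nonsynonymous.
Codon 4: GGG Gly / GGG Gly — identical.
Codon 5: TAT Tyr / CGT Arg — nonsynonymous.
Codon 6: TAC Tyr / ATC Ile — nonsynonymous.
Synonymous differences: 0.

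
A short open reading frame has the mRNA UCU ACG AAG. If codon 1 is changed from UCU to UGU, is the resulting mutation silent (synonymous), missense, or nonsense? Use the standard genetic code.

missense

Position 2 falls in codon 1: UCU → Ser.
After the substitution the codon is UGU → Cys.
Ser ≠ Cys, so this is a missense mutation.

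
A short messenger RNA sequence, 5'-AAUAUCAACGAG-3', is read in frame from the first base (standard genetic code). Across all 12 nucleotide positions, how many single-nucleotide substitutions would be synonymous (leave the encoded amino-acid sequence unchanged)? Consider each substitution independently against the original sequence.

Codon 1 (AAU, Asn): 1 synonymous substitution.
Codon 2 (AUC, Ile): 2 synonymous substitutions.
Codon 3 (AAC, Asn): 1 synonymous substitution.
Codon 4 (GAG, Glu): 1 synonymous substitution.
Total: 1 + 2 + 1 + 1 = 5.

5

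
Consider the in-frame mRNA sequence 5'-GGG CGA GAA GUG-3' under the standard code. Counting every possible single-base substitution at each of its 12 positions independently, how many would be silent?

11

Codon 1 (GGG, Gly): 3 synonymous substitutions.
Codon 2 (CGA, Arg): 4 synonymous substitutions.
Codon 3 (GAA, Glu): 1 synonymous substitution.
Codon 4 (GUG, Val): 3 synonymous substitutions.
Total: 3 + 4 + 1 + 3 = 11.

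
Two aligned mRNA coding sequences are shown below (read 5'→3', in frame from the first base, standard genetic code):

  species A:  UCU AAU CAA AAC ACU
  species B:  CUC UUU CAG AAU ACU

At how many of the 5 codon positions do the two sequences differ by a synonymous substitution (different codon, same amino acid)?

Codon 1: UCU Ser / CUC Leu — nonsynonymous.
Codon 2: AAU Asn / UUU Phe — nonsynonymous.
Codon 3: CAA Gln / CAG Gln — synonymous.
Codon 4: AAC Asn / AAU Asn — synonymous.
Codon 5: ACU Thr / ACU Thr — identical.
Synonymous differences: 2.

2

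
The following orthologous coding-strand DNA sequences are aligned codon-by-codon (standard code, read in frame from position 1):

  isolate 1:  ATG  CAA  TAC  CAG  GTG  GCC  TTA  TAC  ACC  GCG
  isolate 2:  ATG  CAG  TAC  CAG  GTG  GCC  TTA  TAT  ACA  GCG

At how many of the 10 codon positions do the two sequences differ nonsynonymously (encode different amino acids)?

0

Codon 1: ATG Met / ATG Met — identical.
Codon 2: CAA Gln / CAG Gln — synonymous.
Codon 3: TAC Tyr / TAC Tyr — identical.
Codon 4: CAG Gln / CAG Gln — identical.
Codon 5: GTG Val / GTG Val — identical.
Codon 6: GCC Ala / GCC Ala — identical.
Codon 7: TTA Leu / TTA Leu — identical.
Codon 8: TAC Tyr / TAT Tyr — synonymous.
Codon 9: ACC Thr / ACA Thr — synonymous.
Codon 10: GCG Ala / GCG Ala — identical.
Nonsynonymous differences: 0.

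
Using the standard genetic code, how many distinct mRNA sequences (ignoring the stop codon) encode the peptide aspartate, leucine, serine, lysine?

144

Asp: 2 codons.
Leu: 6 codons.
Ser: 6 codons.
Lys: 2 codons.
2 × 6 × 6 × 2 = 144.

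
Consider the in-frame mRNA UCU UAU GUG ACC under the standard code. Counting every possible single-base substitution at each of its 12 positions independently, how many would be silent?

Codon 1 (UCU, Ser): 3 synonymous substitutions.
Codon 2 (UAU, Tyr): 1 synonymous substitution.
Codon 3 (GUG, Val): 3 synonymous substitutions.
Codon 4 (ACC, Thr): 3 synonymous substitutions.
Total: 3 + 1 + 3 + 3 = 10.

10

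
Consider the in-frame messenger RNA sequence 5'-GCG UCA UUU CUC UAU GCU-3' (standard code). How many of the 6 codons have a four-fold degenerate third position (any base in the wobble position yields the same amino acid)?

Codon 1 GCG (Ala): third position 4-fold.
Codon 2 UCA (Ser): third position 4-fold.
Codon 3 UUU (Phe): third position 2-fold.
Codon 4 CUC (Leu): third position 4-fold.
Codon 5 UAU (Tyr): third position 2-fold.
Codon 6 GCU (Ala): third position 4-fold.
Four-fold degenerate third positions: 4.

4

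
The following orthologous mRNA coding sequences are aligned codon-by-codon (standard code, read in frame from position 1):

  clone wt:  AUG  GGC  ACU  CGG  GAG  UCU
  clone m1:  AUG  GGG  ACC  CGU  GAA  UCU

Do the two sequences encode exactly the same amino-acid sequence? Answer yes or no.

yes

Codon 1: AUG Met / AUG Met — identical.
Codon 2: GGC Gly / GGG Gly — synonymous.
Codon 3: ACU Thr / ACC Thr — synonymous.
Codon 4: CGG Arg / CGU Arg — synonymous.
Codon 5: GAG Glu / GAA Glu — synonymous.
Codon 6: UCU Ser / UCU Ser — identical.
Nonsynonymous differences: 0 → same protein.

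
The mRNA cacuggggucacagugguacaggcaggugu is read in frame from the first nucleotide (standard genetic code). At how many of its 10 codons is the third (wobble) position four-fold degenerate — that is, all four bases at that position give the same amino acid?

Codon 1 CAC (His): third position 2-fold.
Codon 2 UGG (Trp): third position 1-fold.
Codon 3 GGU (Gly): third position 4-fold.
Codon 4 CAC (His): third position 2-fold.
Codon 5 AGU (Ser): third position 2-fold.
Codon 6 GGU (Gly): third position 4-fold.
Codon 7 ACA (Thr): third position 4-fold.
Codon 8 GGC (Gly): third position 4-fold.
Codon 9 AGG (Arg): third position 2-fold.
Codon 10 UGU (Cys): third position 2-fold.
Four-fold degenerate third positions: 4.

4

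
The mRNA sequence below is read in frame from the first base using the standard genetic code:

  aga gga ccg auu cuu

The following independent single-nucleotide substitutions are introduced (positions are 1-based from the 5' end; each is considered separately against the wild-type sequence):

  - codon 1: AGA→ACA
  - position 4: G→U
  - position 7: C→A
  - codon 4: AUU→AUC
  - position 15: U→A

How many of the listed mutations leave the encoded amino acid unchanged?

Codon 1: AGA (Arg) → ACA (Thr) — missense.
Codon 2: GGA (Gly) → UGA (Stop) — nonsense.
Codon 3: CCG (Pro) → ACG (Thr) — missense.
Codon 4: AUU (Ile) → AUC (Ile) — synonymous.
Codon 5: CUU (Leu) → CUA (Leu) — synonymous.
Synonymous: 2 of 5.

2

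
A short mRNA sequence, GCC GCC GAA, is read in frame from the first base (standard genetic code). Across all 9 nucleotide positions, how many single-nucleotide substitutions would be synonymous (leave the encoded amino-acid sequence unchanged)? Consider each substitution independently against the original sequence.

7

Codon 1 (GCC, Ala): 3 synonymous substitutions.
Codon 2 (GCC, Ala): 3 synonymous substitutions.
Codon 3 (GAA, Glu): 1 synonymous substitution.
Total: 3 + 3 + 1 = 7.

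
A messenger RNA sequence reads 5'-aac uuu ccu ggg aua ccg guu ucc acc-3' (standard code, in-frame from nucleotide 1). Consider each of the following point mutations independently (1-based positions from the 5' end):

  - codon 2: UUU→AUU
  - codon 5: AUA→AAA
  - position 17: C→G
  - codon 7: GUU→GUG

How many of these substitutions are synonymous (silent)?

1

Codon 2: UUU (Phe) → AUU (Ile) — missense.
Codon 5: AUA (Ile) → AAA (Lys) — missense.
Codon 6: CCG (Pro) → CGG (Arg) — missense.
Codon 7: GUU (Val) → GUG (Val) — synonymous.
Synonymous: 1 of 4.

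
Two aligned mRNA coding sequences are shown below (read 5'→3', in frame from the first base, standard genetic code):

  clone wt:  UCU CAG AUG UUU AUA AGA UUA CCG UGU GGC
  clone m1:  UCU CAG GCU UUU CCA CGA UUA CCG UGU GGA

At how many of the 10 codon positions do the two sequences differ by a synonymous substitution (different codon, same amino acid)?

Codon 1: UCU Ser / UCU Ser — identical.
Codon 2: CAG Gln / CAG Gln — identical.
Codon 3: AUG Met / GCU Ala — nonsynonymous.
Codon 4: UUU Phe / UUU Phe — identical.
Codon 5: AUA Ile / CCA Pro — nonsynonymous.
Codon 6: AGA Arg / CGA Arg — synonymous.
Codon 7: UUA Leu / UUA Leu — identical.
Codon 8: CCG Pro / CCG Pro — identical.
Codon 9: UGU Cys / UGU Cys — identical.
Codon 10: GGC Gly / GGA Gly — synonymous.
Synonymous differences: 2.

2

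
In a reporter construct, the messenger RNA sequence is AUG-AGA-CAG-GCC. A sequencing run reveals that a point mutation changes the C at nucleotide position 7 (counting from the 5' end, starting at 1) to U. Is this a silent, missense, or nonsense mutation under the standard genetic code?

nonsense

Position 7 falls in codon 3: CAG → Gln.
After the substitution the codon is UAG → Stop.
The new codon is a stop codon, so this is a nonsense mutation.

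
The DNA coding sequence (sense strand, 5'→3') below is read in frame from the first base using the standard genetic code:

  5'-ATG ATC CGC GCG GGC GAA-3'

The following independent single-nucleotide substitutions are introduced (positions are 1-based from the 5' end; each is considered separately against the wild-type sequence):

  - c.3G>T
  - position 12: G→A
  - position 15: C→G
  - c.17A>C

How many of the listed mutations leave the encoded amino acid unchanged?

2

Codon 1: ATG (Met) → ATT (Ile) — missense.
Codon 4: GCG (Ala) → GCA (Ala) — synonymous.
Codon 5: GGC (Gly) → GGG (Gly) — synonymous.
Codon 6: GAA (Glu) → GCA (Ala) — missense.
Synonymous: 2 of 4.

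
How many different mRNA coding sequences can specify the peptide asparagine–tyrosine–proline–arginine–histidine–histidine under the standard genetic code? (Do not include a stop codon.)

Asn: 2 codons.
Tyr: 2 codons.
Pro: 4 codons.
Arg: 6 codons.
His: 2 codons.
His: 2 codons.
2 × 2 × 4 × 6 × 2 × 2 = 384.

384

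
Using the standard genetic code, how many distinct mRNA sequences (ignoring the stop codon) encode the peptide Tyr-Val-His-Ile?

Tyr: 2 codons.
Val: 4 codons.
His: 2 codons.
Ile: 3 codons.
2 × 4 × 2 × 3 = 48.

48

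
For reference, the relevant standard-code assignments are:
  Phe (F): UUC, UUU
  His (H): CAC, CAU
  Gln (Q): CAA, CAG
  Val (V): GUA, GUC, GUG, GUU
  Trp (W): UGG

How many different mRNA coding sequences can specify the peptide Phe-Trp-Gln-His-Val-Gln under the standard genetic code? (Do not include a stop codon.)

Phe: 2 codons.
Trp: 1 codon.
Gln: 2 codons.
His: 2 codons.
Val: 4 codons.
Gln: 2 codons.
2 × 1 × 2 × 2 × 4 × 2 = 64.

64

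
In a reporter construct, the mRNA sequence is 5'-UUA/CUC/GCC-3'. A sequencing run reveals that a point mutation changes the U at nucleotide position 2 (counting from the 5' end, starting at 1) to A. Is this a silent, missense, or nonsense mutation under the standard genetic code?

Position 2 falls in codon 1: UUA → Leu.
After the substitution the codon is UAA → Stop.
The new codon is a stop codon, so this is a nonsense mutation.

nonsense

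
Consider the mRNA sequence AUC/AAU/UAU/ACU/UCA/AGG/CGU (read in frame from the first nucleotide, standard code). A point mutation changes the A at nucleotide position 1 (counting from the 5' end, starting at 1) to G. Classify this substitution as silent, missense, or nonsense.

missense

Position 1 falls in codon 1: AUC → Ile.
After the substitution the codon is GUC → Val.
Ile ≠ Val, so this is a missense mutation.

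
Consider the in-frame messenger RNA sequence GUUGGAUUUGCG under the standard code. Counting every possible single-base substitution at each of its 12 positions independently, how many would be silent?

Codon 1 (GUU, Val): 3 synonymous substitutions.
Codon 2 (GGA, Gly): 3 synonymous substitutions.
Codon 3 (UUU, Phe): 1 synonymous substitution.
Codon 4 (GCG, Ala): 3 synonymous substitutions.
Total: 3 + 3 + 1 + 3 = 10.

10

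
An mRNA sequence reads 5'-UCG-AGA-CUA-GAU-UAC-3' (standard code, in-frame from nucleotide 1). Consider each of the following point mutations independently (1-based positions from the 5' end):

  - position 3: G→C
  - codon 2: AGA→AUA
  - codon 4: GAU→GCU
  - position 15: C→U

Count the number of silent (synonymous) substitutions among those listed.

Codon 1: UCG (Ser) → UCC (Ser) — synonymous.
Codon 2: AGA (Arg) → AUA (Ile) — missense.
Codon 4: GAU (Asp) → GCU (Ala) — missense.
Codon 5: UAC (Tyr) → UAU (Tyr) — synonymous.
Synonymous: 2 of 4.

2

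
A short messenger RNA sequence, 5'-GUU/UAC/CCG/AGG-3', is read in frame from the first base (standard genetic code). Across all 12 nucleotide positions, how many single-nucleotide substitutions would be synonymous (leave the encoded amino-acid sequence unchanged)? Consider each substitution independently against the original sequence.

9

Codon 1 (GUU, Val): 3 synonymous substitutions.
Codon 2 (UAC, Tyr): 1 synonymous substitution.
Codon 3 (CCG, Pro): 3 synonymous substitutions.
Codon 4 (AGG, Arg): 2 synonymous substitutions.
Total: 3 + 1 + 3 + 2 = 9.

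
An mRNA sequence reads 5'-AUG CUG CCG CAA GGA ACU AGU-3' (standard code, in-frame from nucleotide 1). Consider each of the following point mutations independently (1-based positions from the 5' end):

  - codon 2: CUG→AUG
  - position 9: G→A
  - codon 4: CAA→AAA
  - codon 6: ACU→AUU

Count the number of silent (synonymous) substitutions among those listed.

1

Codon 2: CUG (Leu) → AUG (Met) — missense.
Codon 3: CCG (Pro) → CCA (Pro) — synonymous.
Codon 4: CAA (Gln) → AAA (Lys) — missense.
Codon 6: ACU (Thr) → AUU (Ile) — missense.
Synonymous: 1 of 4.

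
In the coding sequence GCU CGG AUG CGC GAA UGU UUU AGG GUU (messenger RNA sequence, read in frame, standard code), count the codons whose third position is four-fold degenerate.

4

Codon 1 GCU (Ala): third position 4-fold.
Codon 2 CGG (Arg): third position 4-fold.
Codon 3 AUG (Met): third position 1-fold.
Codon 4 CGC (Arg): third position 4-fold.
Codon 5 GAA (Glu): third position 2-fold.
Codon 6 UGU (Cys): third position 2-fold.
Codon 7 UUU (Phe): third position 2-fold.
Codon 8 AGG (Arg): third position 2-fold.
Codon 9 GUU (Val): third position 4-fold.
Four-fold degenerate third positions: 4.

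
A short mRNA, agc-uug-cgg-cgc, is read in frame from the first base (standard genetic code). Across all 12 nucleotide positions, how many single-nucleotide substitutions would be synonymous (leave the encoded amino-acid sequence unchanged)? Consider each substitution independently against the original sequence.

10

Codon 1 (AGC, Ser): 1 synonymous substitution.
Codon 2 (UUG, Leu): 2 synonymous substitutions.
Codon 3 (CGG, Arg): 4 synonymous substitutions.
Codon 4 (CGC, Arg): 3 synonymous substitutions.
Total: 1 + 2 + 4 + 3 = 10.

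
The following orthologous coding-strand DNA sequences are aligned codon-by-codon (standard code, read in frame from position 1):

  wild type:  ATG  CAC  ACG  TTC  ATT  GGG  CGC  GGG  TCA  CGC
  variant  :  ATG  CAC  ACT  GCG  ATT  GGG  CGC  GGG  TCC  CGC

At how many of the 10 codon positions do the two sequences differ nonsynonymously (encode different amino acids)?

1

Codon 1: ATG Met / ATG Met — identical.
Codon 2: CAC His / CAC His — identical.
Codon 3: ACG Thr / ACT Thr — synonymous.
Codon 4: TTC Phe / GCG Ala — nonsynonymous.
Codon 5: ATT Ile / ATT Ile — identical.
Codon 6: GGG Gly / GGG Gly — identical.
Codon 7: CGC Arg / CGC Arg — identical.
Codon 8: GGG Gly / GGG Gly — identical.
Codon 9: TCA Ser / TCC Ser — synonymous.
Codon 10: CGC Arg / CGC Arg — identical.
Nonsynonymous differences: 1.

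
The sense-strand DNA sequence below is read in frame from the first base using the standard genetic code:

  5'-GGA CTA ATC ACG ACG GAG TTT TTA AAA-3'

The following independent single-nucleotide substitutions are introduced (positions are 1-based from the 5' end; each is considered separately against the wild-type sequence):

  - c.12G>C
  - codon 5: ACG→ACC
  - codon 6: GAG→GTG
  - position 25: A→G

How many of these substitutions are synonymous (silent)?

Codon 4: ACG (Thr) → ACC (Thr) — synonymous.
Codon 5: ACG (Thr) → ACC (Thr) — synonymous.
Codon 6: GAG (Glu) → GTG (Val) — missense.
Codon 9: AAA (Lys) → GAA (Glu) — missense.
Synonymous: 2 of 4.

2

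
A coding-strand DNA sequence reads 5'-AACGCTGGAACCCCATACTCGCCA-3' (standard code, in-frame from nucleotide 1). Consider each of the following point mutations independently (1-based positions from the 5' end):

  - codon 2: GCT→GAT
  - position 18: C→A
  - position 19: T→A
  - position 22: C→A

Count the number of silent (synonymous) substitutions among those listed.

Codon 2: GCT (Ala) → GAT (Asp) — missense.
Codon 6: TAC (Tyr) → TAA (Stop) — nonsense.
Codon 7: TCG (Ser) → ACG (Thr) — missense.
Codon 8: CCA (Pro) → ACA (Thr) — missense.
Synonymous: 0 of 4.

0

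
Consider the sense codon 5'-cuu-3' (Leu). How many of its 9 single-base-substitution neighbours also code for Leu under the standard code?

Position 1: none → 0 synonymous.
Position 2: none → 0 synonymous.
Position 3: CUC, CUA, CUG → 3 synonymous.
Total: 0 + 0 + 3 = 3.

3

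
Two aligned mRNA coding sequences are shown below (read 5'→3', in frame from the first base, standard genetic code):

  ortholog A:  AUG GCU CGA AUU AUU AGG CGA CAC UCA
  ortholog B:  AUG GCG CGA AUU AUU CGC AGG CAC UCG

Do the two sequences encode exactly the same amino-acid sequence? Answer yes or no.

yes

Codon 1: AUG Met / AUG Met — identical.
Codon 2: GCU Ala / GCG Ala — synonymous.
Codon 3: CGA Arg / CGA Arg — identical.
Codon 4: AUU Ile / AUU Ile — identical.
Codon 5: AUU Ile / AUU Ile — identical.
Codon 6: AGG Arg / CGC Arg — synonymous.
Codon 7: CGA Arg / AGG Arg — synonymous.
Codon 8: CAC His / CAC His — identical.
Codon 9: UCA Ser / UCG Ser — synonymous.
Nonsynonymous differences: 0 → same protein.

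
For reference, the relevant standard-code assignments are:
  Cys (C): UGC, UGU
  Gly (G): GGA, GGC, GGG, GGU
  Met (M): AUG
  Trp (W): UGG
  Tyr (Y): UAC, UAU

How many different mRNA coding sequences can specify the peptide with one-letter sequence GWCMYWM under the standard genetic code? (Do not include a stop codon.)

Gly: 4 codons.
Trp: 1 codon.
Cys: 2 codons.
Met: 1 codon.
Tyr: 2 codons.
Trp: 1 codon.
Met: 1 codon.
4 × 1 × 2 × 1 × 2 × 1 × 1 = 16.

16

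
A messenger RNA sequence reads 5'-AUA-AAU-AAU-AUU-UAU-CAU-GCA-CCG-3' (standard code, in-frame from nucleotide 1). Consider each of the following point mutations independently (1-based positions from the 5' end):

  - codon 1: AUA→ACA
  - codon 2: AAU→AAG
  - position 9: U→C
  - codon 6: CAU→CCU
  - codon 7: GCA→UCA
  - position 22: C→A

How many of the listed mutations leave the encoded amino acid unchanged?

1

Codon 1: AUA (Ile) → ACA (Thr) — missense.
Codon 2: AAU (Asn) → AAG (Lys) — missense.
Codon 3: AAU (Asn) → AAC (Asn) — synonymous.
Codon 6: CAU (His) → CCU (Pro) — missense.
Codon 7: GCA (Ala) → UCA (Ser) — missense.
Codon 8: CCG (Pro) → ACG (Thr) — missense.
Synonymous: 1 of 6.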